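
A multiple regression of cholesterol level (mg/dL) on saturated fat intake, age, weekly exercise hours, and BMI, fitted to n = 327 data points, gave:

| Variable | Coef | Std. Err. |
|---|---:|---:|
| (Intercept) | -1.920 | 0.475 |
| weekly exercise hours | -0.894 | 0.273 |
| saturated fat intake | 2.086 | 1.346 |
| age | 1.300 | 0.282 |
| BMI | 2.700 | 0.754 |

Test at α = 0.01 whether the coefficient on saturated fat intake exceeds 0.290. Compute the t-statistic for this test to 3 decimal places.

t = 1.334

Read off: b = 2.086, SE = 1.346 for saturated fat intake.
H₀: β₁ = 0.290 vs H₁: β₁ > 0.290.
t = (2.086 − 0.290) / 1.346 = 1.334.
df = n − k − 1 = 327 − 4 − 1 = 322.
One-sided p ≈ 0.0915, which is ≥ 0.01, so fail to reject H₀.
The data do not give significant evidence that the true slope on saturated fat intake exceeds 0.290 mg/dL per unit, holding the other predictors fixed.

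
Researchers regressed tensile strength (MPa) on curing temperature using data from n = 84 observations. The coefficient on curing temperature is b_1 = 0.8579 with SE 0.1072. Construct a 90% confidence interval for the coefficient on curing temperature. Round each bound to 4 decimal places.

df = n − 2 = 84 − 2 = 82.
t* = t_{0.05, 82} = 1.663649.
Margin = t* × SE = 1.663649 × 0.1072 = 0.178343.
CI: 0.8579 ± 0.178343 → (0.6796, 1.0362).
With 90% confidence, each one-unit increase in curing temperature is associated with a change of between 0.6796 and 1.0362 MPa in tensile strength.

(0.6796, 1.0362)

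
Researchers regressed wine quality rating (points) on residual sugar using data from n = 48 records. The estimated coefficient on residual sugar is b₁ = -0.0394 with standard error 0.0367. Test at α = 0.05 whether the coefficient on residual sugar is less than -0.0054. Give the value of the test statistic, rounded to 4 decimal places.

H₀: β₁ = -0.0054 vs H₁: β₁ < -0.0054.
t = (b₁ − β₁⁰)/SE = (-0.0394 − (-0.0054)) / 0.0367 = -0.9264.
df = n − 2 = 48 − 2 = 46.
One-sided p ≈ 0.1795, which is ≥ 0.05, so fail to reject H₀.
The data do not give significant evidence that the true slope on residual sugar is below -0.0054 points per unit.

t = -0.9264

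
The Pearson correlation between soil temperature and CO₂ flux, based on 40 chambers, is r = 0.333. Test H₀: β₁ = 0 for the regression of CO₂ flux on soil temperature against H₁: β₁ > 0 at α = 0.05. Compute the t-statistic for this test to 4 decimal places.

t = 2.1770

t = r·√(n − 2)/√(1 − r²) = 0.333·√38/√0.889111 = 2.1770.
df = n − 2 = 38.
One-sided p ≈ 0.0179, which is < 0.05, so reject H₀.
There is evidence of a linear association between soil temperature and CO₂ flux.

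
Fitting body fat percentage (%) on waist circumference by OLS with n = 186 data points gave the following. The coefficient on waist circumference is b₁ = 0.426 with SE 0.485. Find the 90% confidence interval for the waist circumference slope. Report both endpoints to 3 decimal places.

(-0.376, 1.228)

df = n − 2 = 186 − 2 = 184.
t* = t_{0.05, 184} = 1.653177.
Margin = t* × SE = 1.653177 × 0.485 = 0.80179.
CI: 0.426 ± 0.80179 → (-0.376, 1.228).
With 90% confidence, each one-unit increase in waist circumference is associated with a change of between -0.376 and 1.228 % in body fat percentage.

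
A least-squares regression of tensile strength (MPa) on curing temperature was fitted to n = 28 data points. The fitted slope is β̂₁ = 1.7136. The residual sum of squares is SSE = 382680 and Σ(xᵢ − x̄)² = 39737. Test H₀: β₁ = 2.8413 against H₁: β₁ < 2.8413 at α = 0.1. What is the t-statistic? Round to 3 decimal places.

t = -1.853

MSE = SSE/(n − 2) = 382680/26 = 14718.5.
SE(β̂₁) = √(MSE/Sₓₓ) = √(14718.5/39737) = 0.608602.
t = (1.7136 − 2.8413) / 0.608602 = -1.853.
df = n − 2 = 26.
One-sided p ≈ 0.0376, which is < 0.1, so reject H₀.
There is evidence that the true slope on curing temperature is below 2.8413 MPa per unit.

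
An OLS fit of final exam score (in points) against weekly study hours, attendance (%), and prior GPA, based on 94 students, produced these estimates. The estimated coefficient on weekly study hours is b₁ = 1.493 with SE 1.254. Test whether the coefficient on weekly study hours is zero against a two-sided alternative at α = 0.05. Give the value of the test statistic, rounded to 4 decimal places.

t = 1.1906

H₀: β₁ = 0 vs H₁: β₁ ≠ 0.
t = (b₁ − β₁⁰)/SE = 1.493 / 1.254 = 1.1906.
df = n − k − 1 = 94 − 3 − 1 = 90.
Two-sided p ≈ 0.2369, which is ≥ 0.05, so fail to reject H₀.
The data do not give significant evidence of an association between weekly study hours and final exam score, after adjusting for the other predictors.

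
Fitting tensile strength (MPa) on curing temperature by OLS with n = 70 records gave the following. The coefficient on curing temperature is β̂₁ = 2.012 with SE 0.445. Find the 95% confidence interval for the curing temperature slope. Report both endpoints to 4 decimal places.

(1.1240, 2.9000)

df = n − 2 = 70 − 2 = 68.
t* = t_{0.025, 68} = 1.995469.
Margin = t* × SE = 1.995469 × 0.445 = 0.887984.
CI: 2.012 ± 0.887984 → (1.1240, 2.9000).
With 95% confidence, each one-unit increase in curing temperature is associated with a change of between 1.1240 and 2.9000 MPa in tensile strength.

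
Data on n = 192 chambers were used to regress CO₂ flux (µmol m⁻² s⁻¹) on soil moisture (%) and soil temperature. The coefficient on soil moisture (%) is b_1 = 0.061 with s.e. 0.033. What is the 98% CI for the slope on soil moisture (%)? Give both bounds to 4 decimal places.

(-0.0164, 0.1384)

df = n − k − 1 = 192 − 2 − 1 = 189.
t* = t_{0.01, 189} = 2.34624.
Margin = t* × SE = 2.34624 × 0.033 = 0.077426.
CI: 0.061 ± 0.077426 → (-0.0164, 0.1384).
With 98% confidence, each one-unit increase in soil moisture (%) is associated with a change of between -0.0164 and 0.1384 µmol m⁻² s⁻¹ in CO₂ flux, holding the other predictors fixed.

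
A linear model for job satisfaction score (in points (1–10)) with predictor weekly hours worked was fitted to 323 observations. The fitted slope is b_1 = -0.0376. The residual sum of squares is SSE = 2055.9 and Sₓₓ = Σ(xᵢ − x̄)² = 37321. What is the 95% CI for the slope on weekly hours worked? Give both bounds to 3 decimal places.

MSE = SSE/(n − 2) = 2055.9/321 = 6.40467.
SE(b_1) = √(MSE/Sₓₓ) = √(6.40467/37321) = 0.0131.
df = n − 2 = 321.
t* = t_{0.025, 321} = 1.967382.
Margin = t* × SE = 1.967382 × 0.0131 = 0.02577.
CI: -0.0376 ± 0.02577 → (-0.063, -0.012).
With 95% confidence, each one-unit increase in weekly hours worked is associated with a change of between -0.063 and -0.012 points (1–10) in job satisfaction score.

(-0.063, -0.012)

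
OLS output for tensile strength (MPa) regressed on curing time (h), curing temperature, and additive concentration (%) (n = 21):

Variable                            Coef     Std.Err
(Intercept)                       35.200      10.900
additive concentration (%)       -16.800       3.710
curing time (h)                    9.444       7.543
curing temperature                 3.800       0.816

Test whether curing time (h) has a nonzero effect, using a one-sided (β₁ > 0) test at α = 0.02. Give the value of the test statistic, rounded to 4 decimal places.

Read off: b = 9.444, SE = 7.543 for curing time (h).
H₀: β₁ = 0 vs H₁: β₁ > 0.
t = 9.444 / 7.543 = 1.2520.
df = n − k − 1 = 21 − 3 − 1 = 17.
One-sided p ≈ 0.1138, which is ≥ 0.02, so fail to reject H₀.
The data do not give significant evidence that the true slope on curing time (h) is positive, holding the other predictors fixed.

t = 1.2520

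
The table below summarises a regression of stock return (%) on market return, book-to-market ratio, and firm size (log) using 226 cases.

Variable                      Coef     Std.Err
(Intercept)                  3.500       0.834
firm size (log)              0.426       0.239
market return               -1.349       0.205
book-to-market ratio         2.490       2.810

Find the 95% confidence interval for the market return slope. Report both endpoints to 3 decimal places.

(-1.753, -0.945)

Read off: b = -1.349, SE = 0.205 for market return.
df = n − k − 1 = 226 − 3 − 1 = 222.
t* = t_{0.025, 222} = 1.970707.
Margin = t* × SE = 1.970707 × 0.205 = 0.40400.
CI: -1.349 ± 0.40400 → (-1.753, -0.945).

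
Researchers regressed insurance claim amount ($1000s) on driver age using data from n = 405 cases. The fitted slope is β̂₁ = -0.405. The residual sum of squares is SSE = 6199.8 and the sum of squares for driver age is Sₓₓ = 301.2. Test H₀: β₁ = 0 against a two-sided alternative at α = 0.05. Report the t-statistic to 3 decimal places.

t = -1.792

MSE = SSE/(n − 2) = 6199.8/403 = 15.3841.
SE(β̂₁) = √(MSE/Sₓₓ) = √(15.3841/301.2) = 0.226.
t = -0.405 / 0.226 = -1.792.
df = n − 2 = 403.
Two-sided p ≈ 0.0739, which is ≥ 0.05, so fail to reject H₀.
The data do not give significant evidence of an association between driver age and insurance claim amount.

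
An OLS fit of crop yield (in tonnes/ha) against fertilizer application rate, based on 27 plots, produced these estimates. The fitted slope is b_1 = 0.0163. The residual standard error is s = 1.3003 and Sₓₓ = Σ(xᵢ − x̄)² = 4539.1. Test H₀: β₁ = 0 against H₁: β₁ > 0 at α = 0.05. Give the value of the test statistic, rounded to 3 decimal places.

SE(b_1) = s/√Sₓₓ = 1.3003/√4539.1 = 0.0193001.
t = 0.0163 / 0.0193001 = 0.845.
df = n − 2 = 25.
One-sided p ≈ 0.2032, which is ≥ 0.05, so fail to reject H₀.
The data do not give significant evidence that the true slope on fertilizer application rate is positive.

t = 0.845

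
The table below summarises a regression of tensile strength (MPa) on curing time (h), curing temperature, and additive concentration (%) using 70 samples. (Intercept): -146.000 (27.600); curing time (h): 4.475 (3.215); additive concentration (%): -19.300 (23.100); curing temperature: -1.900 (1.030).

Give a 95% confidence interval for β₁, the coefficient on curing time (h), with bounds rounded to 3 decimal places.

Read off: b = 4.475, SE = 3.215 for curing time (h).
df = n − k − 1 = 70 − 3 − 1 = 66.
t* = t_{0.025, 66} = 1.996564.
Margin = t* × SE = 1.996564 × 3.215 = 6.41895.
CI: 4.475 ± 6.41895 → (-1.944, 10.894).

(-1.944, 10.894)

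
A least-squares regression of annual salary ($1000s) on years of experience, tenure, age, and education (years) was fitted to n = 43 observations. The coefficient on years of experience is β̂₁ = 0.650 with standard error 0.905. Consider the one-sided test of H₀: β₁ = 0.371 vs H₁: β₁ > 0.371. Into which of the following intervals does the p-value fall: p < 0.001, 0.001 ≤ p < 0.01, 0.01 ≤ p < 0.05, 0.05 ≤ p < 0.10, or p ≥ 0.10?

t = (0.650 − 0.371) / 0.905 = 0.308.
df = n − k − 1 = 43 − 4 − 1 = 38.
One-sided p = P(T_{38} > t) ≈ 0.3798.
So p ≥ 0.10.

p ≥ 0.10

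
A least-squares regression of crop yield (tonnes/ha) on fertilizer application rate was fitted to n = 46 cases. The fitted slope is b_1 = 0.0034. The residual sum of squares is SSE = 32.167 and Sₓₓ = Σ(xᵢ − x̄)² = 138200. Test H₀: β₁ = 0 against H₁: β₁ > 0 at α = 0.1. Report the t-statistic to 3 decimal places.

t = 1.478

MSE = SSE/(n − 2) = 32.167/44 = 0.731068.
SE(b_1) = √(MSE/Sₓₓ) = √(0.731068/138200) = 0.00229998.
t = 0.0034 / 0.00229998 = 1.478.
df = n − 2 = 44.
One-sided p ≈ 0.0732, which is < 0.1, so reject H₀.
There is evidence that the true slope on fertilizer application rate is positive.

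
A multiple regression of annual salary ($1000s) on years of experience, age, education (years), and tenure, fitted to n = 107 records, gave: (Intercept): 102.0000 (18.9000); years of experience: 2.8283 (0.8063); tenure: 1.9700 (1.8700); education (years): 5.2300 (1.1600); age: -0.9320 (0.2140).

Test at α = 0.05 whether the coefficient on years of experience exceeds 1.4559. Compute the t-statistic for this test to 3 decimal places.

t = 1.702

Read off: b = 2.8283, SE = 0.8063 for years of experience.
H₀: β₁ = 1.4559 vs H₁: β₁ > 1.4559.
t = (2.8283 − 1.4559) / 0.8063 = 1.702.
df = n − k − 1 = 107 − 4 − 1 = 102.
One-sided p ≈ 0.0459, which is < 0.05, so reject H₀.
There is evidence that the true slope on years of experience exceeds 1.4559 $1000s per unit, holding the other predictors fixed.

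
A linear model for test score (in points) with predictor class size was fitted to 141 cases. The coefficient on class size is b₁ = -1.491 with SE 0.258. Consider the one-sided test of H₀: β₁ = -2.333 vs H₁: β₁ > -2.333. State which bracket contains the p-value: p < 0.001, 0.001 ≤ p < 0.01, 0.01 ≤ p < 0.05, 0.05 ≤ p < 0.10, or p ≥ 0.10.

p < 0.001

t = (-1.491 − (-2.333)) / 0.258 = 3.264.
df = n − 2 = 141 − 2 = 139.
One-sided p = P(T_{139} > t) ≈ 0.0007.
So p < 0.001.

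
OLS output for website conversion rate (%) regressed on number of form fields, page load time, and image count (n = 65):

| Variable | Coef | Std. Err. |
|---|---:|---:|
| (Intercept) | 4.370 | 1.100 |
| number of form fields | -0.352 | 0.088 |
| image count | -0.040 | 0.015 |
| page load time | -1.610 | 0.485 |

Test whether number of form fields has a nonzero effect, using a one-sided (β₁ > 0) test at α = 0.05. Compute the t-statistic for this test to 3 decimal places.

Read off: b = -0.352, SE = 0.088 for number of form fields.
H₀: β₁ = 0 vs H₁: β₁ > 0.
t = -0.352 / 0.088 = -4.000.
df = n − k − 1 = 65 − 3 − 1 = 61.
One-sided p ≈ 0.9999, which is ≥ 0.05, so fail to reject H₀.
The data do not give significant evidence that the true slope on number of form fields is positive, holding the other predictors fixed.

t = -4.000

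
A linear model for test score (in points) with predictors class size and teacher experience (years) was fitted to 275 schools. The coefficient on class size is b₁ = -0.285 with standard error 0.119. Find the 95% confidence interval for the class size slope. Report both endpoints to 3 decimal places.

df = n − k − 1 = 275 − 2 − 1 = 272.
t* = t_{0.025, 272} = 1.968724.
Margin = t* × SE = 1.968724 × 0.119 = 0.23428.
CI: -0.285 ± 0.23428 → (-0.519, -0.051).
With 95% confidence, each one-unit increase in class size is associated with a change of between -0.519 and -0.051 points in test score, holding the other predictors fixed.

(-0.519, -0.051)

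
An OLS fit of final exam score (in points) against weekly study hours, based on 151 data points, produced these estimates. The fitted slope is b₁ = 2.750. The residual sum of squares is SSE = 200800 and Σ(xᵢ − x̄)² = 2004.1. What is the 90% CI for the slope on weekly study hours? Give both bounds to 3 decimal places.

MSE = SSE/(n − 2) = 200800/149 = 1347.65.
SE(b₁) = √(MSE/Sₓₓ) = √(1347.65/2004.1) = 0.820029.
df = n − 2 = 149.
t* = t_{0.05, 149} = 1.655145.
Margin = t* × SE = 1.655145 × 0.820029 = 1.35727.
CI: 2.750 ± 1.35727 → (1.393, 4.107).
With 90% confidence, each one-unit increase in weekly study hours is associated with a change of between 1.393 and 4.107 points in final exam score.

(1.393, 4.107)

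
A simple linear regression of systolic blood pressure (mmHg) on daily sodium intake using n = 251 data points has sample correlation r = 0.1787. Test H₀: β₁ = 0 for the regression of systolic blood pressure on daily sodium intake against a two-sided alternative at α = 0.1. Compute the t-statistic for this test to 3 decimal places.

t = r·√(n − 2)/√(1 − r²) = 0.1787·√249/√0.968066 = 2.866.
df = n − 2 = 249.
Two-sided p ≈ 0.0045, which is < 0.1, so reject H₀.
There is evidence of a linear association between daily sodium intake and systolic blood pressure.

t = 2.866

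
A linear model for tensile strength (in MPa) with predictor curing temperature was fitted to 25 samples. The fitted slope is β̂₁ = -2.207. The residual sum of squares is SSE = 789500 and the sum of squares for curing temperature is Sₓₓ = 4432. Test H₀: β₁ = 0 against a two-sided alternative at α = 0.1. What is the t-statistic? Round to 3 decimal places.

MSE = SSE/(n − 2) = 789500/23 = 34326.1.
SE(β̂₁) = √(MSE/Sₓₓ) = √(34326.1/4432) = 2.78299.
t = -2.207 / 2.78299 = -0.793.
df = n − 2 = 23.
Two-sided p ≈ 0.4359, which is ≥ 0.1, so fail to reject H₀.
The data do not give significant evidence of an association between curing temperature and tensile strength.

t = -0.793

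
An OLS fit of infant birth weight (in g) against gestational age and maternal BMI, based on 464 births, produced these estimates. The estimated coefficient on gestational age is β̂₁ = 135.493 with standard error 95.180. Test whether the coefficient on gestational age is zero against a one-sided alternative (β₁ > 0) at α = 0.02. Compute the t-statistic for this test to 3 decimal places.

t = 1.424

H₀: β₁ = 0 vs H₁: β₁ > 0.
t = (β̂₁ − β₁⁰)/SE = 135.493 / 95.180 = 1.424.
df = n − k − 1 = 464 − 2 − 1 = 461.
One-sided p ≈ 0.0776, which is ≥ 0.02, so fail to reject H₀.
The data do not give significant evidence that the true slope on gestational age is positive, holding the other predictors fixed.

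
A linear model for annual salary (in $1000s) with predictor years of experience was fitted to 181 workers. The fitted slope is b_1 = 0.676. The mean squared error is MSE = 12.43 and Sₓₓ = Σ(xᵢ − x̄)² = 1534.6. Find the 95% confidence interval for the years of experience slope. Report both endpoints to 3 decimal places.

(0.498, 0.854)

SE(b_1) = √(MSE/Sₓₓ) = √(12.43/1534.6) = 0.0899991.
df = n − 2 = 179.
t* = t_{0.025, 179} = 1.973305.
Margin = t* × SE = 1.973305 × 0.0899991 = 0.17760.
CI: 0.676 ± 0.17760 → (0.498, 0.854).
With 95% confidence, each one-unit increase in years of experience is associated with a change of between 0.498 and 0.854 $1000s in annual salary.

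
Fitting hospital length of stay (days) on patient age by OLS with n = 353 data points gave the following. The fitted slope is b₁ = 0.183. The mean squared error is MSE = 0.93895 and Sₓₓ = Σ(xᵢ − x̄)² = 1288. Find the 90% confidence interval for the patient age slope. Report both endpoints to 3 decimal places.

SE(b₁) = √(MSE/Sₓₓ) = √(0.93895/1288) = 0.027.
df = n − 2 = 351.
t* = t_{0.05, 351} = 1.649206.
Margin = t* × SE = 1.649206 × 0.027 = 0.04453.
CI: 0.183 ± 0.04453 → (0.138, 0.228).
With 90% confidence, each one-unit increase in patient age is associated with a change of between 0.138 and 0.228 days in hospital length of stay.

(0.138, 0.228)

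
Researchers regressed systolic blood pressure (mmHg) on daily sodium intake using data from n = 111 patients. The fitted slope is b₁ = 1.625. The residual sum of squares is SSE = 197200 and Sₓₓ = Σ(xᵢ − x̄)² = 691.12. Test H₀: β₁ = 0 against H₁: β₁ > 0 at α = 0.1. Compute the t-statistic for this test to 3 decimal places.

MSE = SSE/(n − 2) = 197200/109 = 1809.17.
SE(b₁) = √(MSE/Sₓₓ) = √(1809.17/691.12) = 1.61794.
t = 1.625 / 1.61794 = 1.004.
df = n − 2 = 109.
One-sided p ≈ 0.1587, which is ≥ 0.1, so fail to reject H₀.
The data do not give significant evidence that the true slope on daily sodium intake is positive.

t = 1.004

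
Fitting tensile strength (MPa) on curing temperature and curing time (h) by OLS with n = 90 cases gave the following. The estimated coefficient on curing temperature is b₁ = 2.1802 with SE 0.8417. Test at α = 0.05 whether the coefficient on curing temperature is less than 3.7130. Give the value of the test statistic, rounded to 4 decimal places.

H₀: β₁ = 3.7130 vs H₁: β₁ < 3.7130.
t = (b₁ − β₁⁰)/SE = (2.1802 − 3.7130) / 0.8417 = -1.8211.
df = n − k − 1 = 90 − 2 − 1 = 87.
One-sided p ≈ 0.0360, which is < 0.05, so reject H₀.
There is evidence that the true slope on curing temperature is below 3.7130 MPa per unit, holding the other predictors fixed.

t = -1.8211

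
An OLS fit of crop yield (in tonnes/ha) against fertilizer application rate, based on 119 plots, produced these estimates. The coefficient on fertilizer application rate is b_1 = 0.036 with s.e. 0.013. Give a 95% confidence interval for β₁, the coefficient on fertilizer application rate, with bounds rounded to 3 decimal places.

(0.010, 0.062)

df = n − 2 = 119 − 2 = 117.
t* = t_{0.025, 117} = 1.980448.
Margin = t* × SE = 1.980448 × 0.013 = 0.02575.
CI: 0.036 ± 0.02575 → (0.010, 0.062).
With 95% confidence, each one-unit increase in fertilizer application rate is associated with a change of between 0.010 and 0.062 tonnes/ha in crop yield.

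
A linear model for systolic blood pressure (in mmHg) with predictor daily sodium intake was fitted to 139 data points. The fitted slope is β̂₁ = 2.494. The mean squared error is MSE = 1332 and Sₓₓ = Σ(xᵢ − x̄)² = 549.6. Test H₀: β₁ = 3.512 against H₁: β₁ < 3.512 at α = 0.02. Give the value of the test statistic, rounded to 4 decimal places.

SE(β̂₁) = √(MSE/Sₓₓ) = √(1332/549.6) = 1.55679.
t = (2.494 − 3.512) / 1.55679 = -0.6539.
df = n − 2 = 137.
One-sided p ≈ 0.2571, which is ≥ 0.02, so fail to reject H₀.
The data do not give significant evidence that the true slope on daily sodium intake is below 3.512 mmHg per unit.

t = -0.6539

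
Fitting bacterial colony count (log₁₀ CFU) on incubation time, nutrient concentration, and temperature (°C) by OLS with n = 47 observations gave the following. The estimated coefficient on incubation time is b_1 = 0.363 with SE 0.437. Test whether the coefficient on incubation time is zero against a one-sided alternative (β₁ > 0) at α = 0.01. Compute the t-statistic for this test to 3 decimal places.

t = 0.831

H₀: β₁ = 0 vs H₁: β₁ > 0.
t = (b_1 − β₁⁰)/SE = 0.363 / 0.437 = 0.831.
df = n − k − 1 = 47 − 3 − 1 = 43.
One-sided p ≈ 0.2054, which is ≥ 0.01, so fail to reject H₀.
The data do not give significant evidence that the true slope on incubation time is positive, holding the other predictors fixed.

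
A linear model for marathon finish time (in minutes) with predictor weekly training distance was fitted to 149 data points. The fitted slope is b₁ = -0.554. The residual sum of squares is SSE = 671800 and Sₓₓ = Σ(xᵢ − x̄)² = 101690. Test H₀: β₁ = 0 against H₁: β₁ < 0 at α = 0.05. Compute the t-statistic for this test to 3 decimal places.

t = -2.613

MSE = SSE/(n − 2) = 671800/147 = 4570.07.
SE(b₁) = √(MSE/Sₓₓ) = √(4570.07/101690) = 0.211993.
t = -0.554 / 0.211993 = -2.613.
df = n − 2 = 147.
One-sided p ≈ 0.0049, which is < 0.05, so reject H₀.
There is evidence that the true slope on weekly training distance is negative.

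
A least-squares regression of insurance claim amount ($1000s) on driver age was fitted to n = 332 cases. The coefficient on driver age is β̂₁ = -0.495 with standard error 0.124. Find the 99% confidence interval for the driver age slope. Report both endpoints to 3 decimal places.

(-0.816, -0.174)

df = n − 2 = 332 − 2 = 330.
t* = t_{0.005, 330} = 2.590809.
Margin = t* × SE = 2.590809 × 0.124 = 0.32126.
CI: -0.495 ± 0.32126 → (-0.816, -0.174).
With 99% confidence, each one-unit increase in driver age is associated with a change of between -0.816 and -0.174 $1000s in insurance claim amount.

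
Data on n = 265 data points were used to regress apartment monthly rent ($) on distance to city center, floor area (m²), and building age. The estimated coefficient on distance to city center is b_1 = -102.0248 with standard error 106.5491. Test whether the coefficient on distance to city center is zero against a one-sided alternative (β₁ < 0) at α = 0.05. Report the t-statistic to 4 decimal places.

t = -0.9575

H₀: β₁ = 0 vs H₁: β₁ < 0.
t = (b_1 − β₁⁰)/SE = -102.0248 / 106.5491 = -0.9575.
df = n − k − 1 = 265 − 3 − 1 = 261.
One-sided p ≈ 0.1696, which is ≥ 0.05, so fail to reject H₀.
The data do not give significant evidence that the true slope on distance to city center is negative, holding the other predictors fixed.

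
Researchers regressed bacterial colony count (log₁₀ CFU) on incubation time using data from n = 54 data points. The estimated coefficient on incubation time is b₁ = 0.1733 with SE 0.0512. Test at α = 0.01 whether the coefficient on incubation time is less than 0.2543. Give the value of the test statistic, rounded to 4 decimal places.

t = -1.5820

H₀: β₁ = 0.2543 vs H₁: β₁ < 0.2543.
t = (b₁ − β₁⁰)/SE = (0.1733 − 0.2543) / 0.0512 = -1.5820.
df = n − 2 = 54 − 2 = 52.
One-sided p ≈ 0.0599, which is ≥ 0.01, so fail to reject H₀.
The data do not give significant evidence that the true slope on incubation time is below 0.2543 log₁₀ CFU per unit.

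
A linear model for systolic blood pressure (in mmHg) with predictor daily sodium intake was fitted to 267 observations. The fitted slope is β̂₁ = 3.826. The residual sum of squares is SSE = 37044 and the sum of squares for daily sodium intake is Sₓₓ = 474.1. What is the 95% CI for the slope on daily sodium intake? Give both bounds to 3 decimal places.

MSE = SSE/(n − 2) = 37044/265 = 139.789.
SE(β̂₁) = √(MSE/Sₓₓ) = √(139.789/474.1) = 0.543001.
df = n − 2 = 265.
t* = t_{0.025, 265} = 1.968956.
Margin = t* × SE = 1.968956 × 0.543001 = 1.06915.
CI: 3.826 ± 1.06915 → (2.757, 4.895).
With 95% confidence, each one-unit increase in daily sodium intake is associated with a change of between 2.757 and 4.895 mmHg in systolic blood pressure.

(2.757, 4.895)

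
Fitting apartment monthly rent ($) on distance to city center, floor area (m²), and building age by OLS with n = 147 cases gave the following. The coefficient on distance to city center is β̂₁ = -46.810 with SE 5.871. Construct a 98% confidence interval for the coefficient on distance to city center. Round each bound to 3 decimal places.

(-60.623, -32.997)

df = n − k − 1 = 147 − 3 − 1 = 143.
t* = t_{0.01, 143} = 2.352707.
Margin = t* × SE = 2.352707 × 5.871 = 13.81274.
CI: -46.810 ± 13.81274 → (-60.623, -32.997).
With 98% confidence, each one-unit increase in distance to city center is associated with a change of between -60.623 and -32.997 $ in apartment monthly rent, holding the other predictors fixed.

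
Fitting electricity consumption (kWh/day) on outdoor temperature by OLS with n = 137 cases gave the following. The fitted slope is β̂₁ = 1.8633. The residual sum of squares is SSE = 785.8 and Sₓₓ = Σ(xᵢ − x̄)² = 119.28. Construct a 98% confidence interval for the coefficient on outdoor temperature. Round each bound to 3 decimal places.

MSE = SSE/(n − 2) = 785.8/135 = 5.82074.
SE(β̂₁) = √(MSE/Sₓₓ) = √(5.82074/119.28) = 0.220905.
df = n − 2 = 135.
t* = t_{0.01, 135} = 2.354287.
Margin = t* × SE = 2.354287 × 0.220905 = 0.52007.
CI: 1.8633 ± 0.52007 → (1.343, 2.383).
With 98% confidence, each one-unit increase in outdoor temperature is associated with a change of between 1.343 and 2.383 kWh/day in electricity consumption.

(1.343, 2.383)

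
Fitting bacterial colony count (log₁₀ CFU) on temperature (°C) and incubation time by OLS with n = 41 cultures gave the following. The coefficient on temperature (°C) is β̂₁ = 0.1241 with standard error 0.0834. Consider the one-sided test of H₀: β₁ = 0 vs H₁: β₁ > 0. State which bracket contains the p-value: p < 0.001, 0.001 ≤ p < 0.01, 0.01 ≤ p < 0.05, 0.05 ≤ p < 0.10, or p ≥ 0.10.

0.05 ≤ p < 0.10

t = 0.1241 / 0.0834 = 1.488.
df = n − k − 1 = 41 − 2 − 1 = 38.
One-sided p = P(T_{38} > t) ≈ 0.0725.
So 0.05 ≤ p < 0.10.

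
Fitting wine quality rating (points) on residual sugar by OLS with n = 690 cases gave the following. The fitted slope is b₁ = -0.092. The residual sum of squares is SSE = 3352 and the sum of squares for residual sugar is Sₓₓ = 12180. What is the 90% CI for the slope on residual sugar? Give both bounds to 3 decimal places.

MSE = SSE/(n − 2) = 3352/688 = 4.87209.
SE(b₁) = √(MSE/Sₓₓ) = √(4.87209/12180) = 0.0200002.
df = n − 2 = 688.
t* = t_{0.05, 688} = 1.647071.
Margin = t* × SE = 1.647071 × 0.0200002 = 0.03294.
CI: -0.092 ± 0.03294 → (-0.125, -0.059).
With 90% confidence, each one-unit increase in residual sugar is associated with a change of between -0.125 and -0.059 points in wine quality rating.

(-0.125, -0.059)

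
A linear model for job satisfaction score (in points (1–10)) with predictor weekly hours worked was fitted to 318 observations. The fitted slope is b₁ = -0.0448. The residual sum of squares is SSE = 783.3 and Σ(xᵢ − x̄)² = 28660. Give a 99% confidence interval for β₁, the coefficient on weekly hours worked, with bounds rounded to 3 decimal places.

MSE = SSE/(n − 2) = 783.3/316 = 2.4788.
SE(b₁) = √(MSE/Sₓₓ) = √(2.4788/28660) = 0.00929999.
df = n − 2 = 316.
t* = t_{0.005, 316} = 2.591477.
Margin = t* × SE = 2.591477 × 0.00929999 = 0.02410.
CI: -0.0448 ± 0.02410 → (-0.069, -0.021).
With 99% confidence, each one-unit increase in weekly hours worked is associated with a change of between -0.069 and -0.021 points (1–10) in job satisfaction score.

(-0.069, -0.021)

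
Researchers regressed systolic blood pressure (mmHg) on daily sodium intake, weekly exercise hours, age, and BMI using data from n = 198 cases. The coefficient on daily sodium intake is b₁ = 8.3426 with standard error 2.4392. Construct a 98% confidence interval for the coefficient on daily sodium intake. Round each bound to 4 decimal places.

df = n − k − 1 = 198 − 4 − 1 = 193.
t* = t_{0.01, 193} = 2.345824.
Margin = t* × SE = 2.345824 × 2.4392 = 5.721934.
CI: 8.3426 ± 5.721934 → (2.6207, 14.0645).
With 98% confidence, each one-unit increase in daily sodium intake is associated with a change of between 2.6207 and 14.0645 mmHg in systolic blood pressure, holding the other predictors fixed.

(2.6207, 14.0645)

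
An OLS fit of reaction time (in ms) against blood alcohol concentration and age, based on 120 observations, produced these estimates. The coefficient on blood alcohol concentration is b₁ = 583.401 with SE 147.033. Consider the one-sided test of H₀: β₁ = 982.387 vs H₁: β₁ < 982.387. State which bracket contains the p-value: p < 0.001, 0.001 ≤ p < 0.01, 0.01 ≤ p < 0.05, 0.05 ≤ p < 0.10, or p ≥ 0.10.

0.001 ≤ p < 0.01

t = (583.401 − 982.387) / 147.033 = -2.714.
df = n − k − 1 = 120 − 2 − 1 = 117.
One-sided p = P(T_{117} < t) ≈ 0.0038.
So 0.001 ≤ p < 0.01.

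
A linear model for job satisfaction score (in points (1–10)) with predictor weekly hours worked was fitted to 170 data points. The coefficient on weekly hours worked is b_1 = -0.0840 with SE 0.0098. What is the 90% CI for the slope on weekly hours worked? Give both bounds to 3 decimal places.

df = n − 2 = 170 − 2 = 168.
t* = t_{0.05, 168} = 1.653974.
Margin = t* × SE = 1.653974 × 0.0098 = 0.01621.
CI: -0.0840 ± 0.01621 → (-0.100, -0.068).
With 90% confidence, each one-unit increase in weekly hours worked is associated with a change of between -0.100 and -0.068 points (1–10) in job satisfaction score.

(-0.100, -0.068)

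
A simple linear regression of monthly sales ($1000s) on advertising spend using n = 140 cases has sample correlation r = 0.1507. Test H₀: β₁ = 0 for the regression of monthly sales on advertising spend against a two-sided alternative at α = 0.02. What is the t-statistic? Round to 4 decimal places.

t = 1.7908

t = r·√(n − 2)/√(1 − r²) = 0.1507·√138/√0.97729 = 1.7908.
df = n − 2 = 138.
Two-sided p ≈ 0.0755, which is ≥ 0.02, so fail to reject H₀.
The data do not give significant evidence of a linear association between advertising spend and monthly sales.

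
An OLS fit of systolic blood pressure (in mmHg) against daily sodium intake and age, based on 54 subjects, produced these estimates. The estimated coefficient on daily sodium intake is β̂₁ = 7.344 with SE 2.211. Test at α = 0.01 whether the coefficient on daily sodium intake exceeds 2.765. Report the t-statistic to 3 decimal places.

t = 2.071

H₀: β₁ = 2.765 vs H₁: β₁ > 2.765.
t = (β̂₁ − β₁⁰)/SE = (7.344 − 2.765) / 2.211 = 2.071.
df = n − k − 1 = 54 − 2 − 1 = 51.
One-sided p ≈ 0.0217, which is ≥ 0.01, so fail to reject H₀.
The data do not give significant evidence that the true slope on daily sodium intake exceeds 2.765 mmHg per unit, holding the other predictors fixed.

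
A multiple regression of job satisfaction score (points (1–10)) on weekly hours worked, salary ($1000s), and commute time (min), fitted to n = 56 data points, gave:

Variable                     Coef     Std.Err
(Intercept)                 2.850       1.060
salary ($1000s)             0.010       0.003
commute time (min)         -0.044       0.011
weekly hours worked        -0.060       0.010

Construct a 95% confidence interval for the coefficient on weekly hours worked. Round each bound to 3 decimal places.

Read off: b = -0.060, SE = 0.010 for weekly hours worked.
df = n − k − 1 = 56 − 3 − 1 = 52.
t* = t_{0.025, 52} = 2.006647.
Margin = t* × SE = 2.006647 × 0.010 = 0.02007.
CI: -0.060 ± 0.02007 → (-0.080, -0.040).

(-0.080, -0.040)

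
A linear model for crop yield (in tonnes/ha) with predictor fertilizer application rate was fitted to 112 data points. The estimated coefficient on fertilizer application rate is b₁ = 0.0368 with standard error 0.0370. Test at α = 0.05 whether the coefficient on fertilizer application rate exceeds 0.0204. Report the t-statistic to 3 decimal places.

t = 0.443

H₀: β₁ = 0.0204 vs H₁: β₁ > 0.0204.
t = (b₁ − β₁⁰)/SE = (0.0368 − 0.0204) / 0.0370 = 0.443.
df = n − 2 = 112 − 2 = 110.
One-sided p ≈ 0.3292, which is ≥ 0.05, so fail to reject H₀.
The data do not give significant evidence that the true slope on fertilizer application rate exceeds 0.0204 tonnes/ha per unit.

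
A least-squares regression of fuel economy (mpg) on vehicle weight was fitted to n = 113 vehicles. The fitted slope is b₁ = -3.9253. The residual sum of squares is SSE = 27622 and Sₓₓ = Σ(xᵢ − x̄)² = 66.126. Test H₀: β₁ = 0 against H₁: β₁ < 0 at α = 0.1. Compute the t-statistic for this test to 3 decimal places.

MSE = SSE/(n − 2) = 27622/111 = 248.847.
SE(b₁) = √(MSE/Sₓₓ) = √(248.847/66.126) = 1.9399.
t = -3.9253 / 1.9399 = -2.023.
df = n − 2 = 111.
One-sided p ≈ 0.0227, which is < 0.1, so reject H₀.
There is evidence that the true slope on vehicle weight is negative.

t = -2.023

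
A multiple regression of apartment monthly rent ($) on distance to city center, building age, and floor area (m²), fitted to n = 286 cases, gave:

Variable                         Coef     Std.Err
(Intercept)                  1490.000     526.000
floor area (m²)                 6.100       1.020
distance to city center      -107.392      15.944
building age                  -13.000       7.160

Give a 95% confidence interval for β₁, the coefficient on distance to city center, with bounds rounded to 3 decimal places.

(-138.776, -76.008)

Read off: b = -107.392, SE = 15.944 for distance to city center.
df = n − k − 1 = 286 − 3 − 1 = 282.
t* = t_{0.025, 282} = 1.968412.
Margin = t* × SE = 1.968412 × 15.944 = 31.38436.
CI: -107.392 ± 31.38436 → (-138.776, -76.008).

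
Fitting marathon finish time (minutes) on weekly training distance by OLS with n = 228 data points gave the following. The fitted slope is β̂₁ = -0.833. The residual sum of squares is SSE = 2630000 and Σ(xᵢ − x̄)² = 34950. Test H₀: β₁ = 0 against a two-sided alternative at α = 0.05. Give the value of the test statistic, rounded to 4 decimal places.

MSE = SSE/(n − 2) = 2630000/226 = 11637.2.
SE(β̂₁) = √(MSE/Sₓₓ) = √(11637.2/34950) = 0.577032.
t = -0.833 / 0.577032 = -1.4436.
df = n − 2 = 226.
Two-sided p ≈ 0.1502, which is ≥ 0.05, so fail to reject H₀.
The data do not give significant evidence of an association between weekly training distance and marathon finish time.

t = -1.4436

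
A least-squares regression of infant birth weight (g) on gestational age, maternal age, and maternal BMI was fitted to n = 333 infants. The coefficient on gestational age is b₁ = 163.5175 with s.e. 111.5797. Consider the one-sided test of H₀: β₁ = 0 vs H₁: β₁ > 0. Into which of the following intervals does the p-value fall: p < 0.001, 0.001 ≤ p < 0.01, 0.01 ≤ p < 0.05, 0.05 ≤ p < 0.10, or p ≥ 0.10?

t = 163.5175 / 111.5797 = 1.465.
df = n − k − 1 = 333 − 3 − 1 = 329.
One-sided p = P(T_{329} > t) ≈ 0.0719.
So 0.05 ≤ p < 0.10.

0.05 ≤ p < 0.10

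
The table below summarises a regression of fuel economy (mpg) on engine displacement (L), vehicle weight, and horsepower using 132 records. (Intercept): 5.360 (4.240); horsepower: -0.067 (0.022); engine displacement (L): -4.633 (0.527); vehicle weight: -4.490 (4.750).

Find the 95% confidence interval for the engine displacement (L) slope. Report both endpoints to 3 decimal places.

(-5.676, -3.590)

Read off: b = -4.633, SE = 0.527 for engine displacement (L).
df = n − k − 1 = 132 − 3 − 1 = 128.
t* = t_{0.025, 128} = 1.978671.
Margin = t* × SE = 1.978671 × 0.527 = 1.04276.
CI: -4.633 ± 1.04276 → (-5.676, -3.590).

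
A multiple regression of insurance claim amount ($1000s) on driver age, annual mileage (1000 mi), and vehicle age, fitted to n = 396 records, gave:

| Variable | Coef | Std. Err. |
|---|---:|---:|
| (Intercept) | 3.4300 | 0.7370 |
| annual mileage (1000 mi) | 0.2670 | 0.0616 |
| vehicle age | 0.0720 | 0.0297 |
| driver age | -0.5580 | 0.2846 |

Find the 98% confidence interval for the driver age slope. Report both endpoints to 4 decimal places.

Read off: b = -0.5580, SE = 0.2846 for driver age.
df = n − k − 1 = 396 − 3 − 1 = 392.
t* = t_{0.01, 392} = 2.335898.
Margin = t* × SE = 2.335898 × 0.2846 = 0.664797.
CI: -0.5580 ± 0.664797 → (-1.2228, 0.1068).

(-1.2228, 0.1068)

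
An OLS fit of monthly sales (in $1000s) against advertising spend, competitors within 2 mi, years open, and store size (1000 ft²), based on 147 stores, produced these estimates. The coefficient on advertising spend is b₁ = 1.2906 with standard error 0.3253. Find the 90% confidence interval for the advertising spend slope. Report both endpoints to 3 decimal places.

df = n − k − 1 = 147 − 4 − 1 = 142.
t* = t_{0.05, 142} = 1.655655.
Margin = t* × SE = 1.655655 × 0.3253 = 0.53858.
CI: 1.2906 ± 0.53858 → (0.752, 1.829).
With 90% confidence, each one-unit increase in advertising spend is associated with a change of between 0.752 and 1.829 $1000s in monthly sales, holding the other predictors fixed.

(0.752, 1.829)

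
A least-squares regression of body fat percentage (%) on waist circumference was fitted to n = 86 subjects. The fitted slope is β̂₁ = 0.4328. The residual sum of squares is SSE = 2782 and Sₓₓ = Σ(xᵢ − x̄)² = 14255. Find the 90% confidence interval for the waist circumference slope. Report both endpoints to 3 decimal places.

MSE = SSE/(n − 2) = 2782/84 = 33.119.
SE(β̂₁) = √(MSE/Sₓₓ) = √(33.119/14255) = 0.0482009.
df = n − 2 = 84.
t* = t_{0.05, 84} = 1.663197.
Margin = t* × SE = 1.663197 × 0.0482009 = 0.08017.
CI: 0.4328 ± 0.08017 → (0.353, 0.513).
With 90% confidence, each one-unit increase in waist circumference is associated with a change of between 0.353 and 0.513 % in body fat percentage.

(0.353, 0.513)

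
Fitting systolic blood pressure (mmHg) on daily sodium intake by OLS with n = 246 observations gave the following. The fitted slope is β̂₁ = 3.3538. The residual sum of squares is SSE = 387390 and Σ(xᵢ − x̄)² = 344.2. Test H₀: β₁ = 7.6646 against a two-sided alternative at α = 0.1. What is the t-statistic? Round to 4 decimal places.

t = -2.0072

MSE = SSE/(n − 2) = 387390/244 = 1587.66.
SE(β̂₁) = √(MSE/Sₓₓ) = √(1587.66/344.2) = 2.1477.
t = (3.3538 − 7.6646) / 2.1477 = -2.0072.
df = n − 2 = 244.
Two-sided p ≈ 0.0458, which is < 0.1, so reject H₀.
There is evidence that the true slope on daily sodium intake differs from 7.6646 mmHg per unit.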